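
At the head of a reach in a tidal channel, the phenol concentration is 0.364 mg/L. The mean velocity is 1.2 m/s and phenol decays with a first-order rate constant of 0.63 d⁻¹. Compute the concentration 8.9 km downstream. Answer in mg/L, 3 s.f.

Travel time t = 8.9 km / 1.2 m/s = 8900/1.2 = 7417 s = 0.08584 d.
First-order decay: C = 0.364·exp(−0.63·0.08584) = 0.364·0.9474 = 0.3448 mg/L.

0.345 mg/L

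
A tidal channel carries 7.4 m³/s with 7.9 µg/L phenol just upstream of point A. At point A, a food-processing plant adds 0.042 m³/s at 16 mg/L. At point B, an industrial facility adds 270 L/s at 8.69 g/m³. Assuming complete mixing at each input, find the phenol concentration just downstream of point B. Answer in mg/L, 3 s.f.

0.399 mg/L

7.9 µg/L = 0.0079 mg/L.
After input A: C = (7.4·0.0079 + 0.042·16) / 7.442 = 0.09815 mg/L.
270 L/s = 0.27 m³/s.
After input B: C = (7.442·0.09815 + 0.27·8.69) / 7.712 = 0.399 mg/L.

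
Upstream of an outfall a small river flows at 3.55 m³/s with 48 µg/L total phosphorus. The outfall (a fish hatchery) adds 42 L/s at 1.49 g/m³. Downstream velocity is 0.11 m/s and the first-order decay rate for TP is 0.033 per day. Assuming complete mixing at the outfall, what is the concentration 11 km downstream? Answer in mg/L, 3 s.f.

42 L/s = 0.042 m³/s.
48 µg/L = 0.048 mg/L.
After complete mixing, C₀ = (0.042·1.49 + 3.55·0.048) / 3.592 = 0.06486 mg/L.
Travel time t = 1.1e+04 m / 0.11 m/s = 1e+05 s = 1.157 d.
C = 0.06486·exp(−0.033·1.157) = 0.06486·0.9625 = 0.06243 mg/L.

0.0624 mg/L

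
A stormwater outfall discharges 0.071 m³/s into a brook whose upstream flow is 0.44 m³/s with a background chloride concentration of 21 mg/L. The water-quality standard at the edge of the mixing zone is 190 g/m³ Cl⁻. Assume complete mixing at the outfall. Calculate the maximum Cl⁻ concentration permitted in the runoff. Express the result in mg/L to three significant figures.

Mass balance: 190·0.511 = 0.071·Cₑ + 0.44·21.
Cₑ = (97.09 − 9.24) / 0.071 = 1237 mg/L.

1240 mg/L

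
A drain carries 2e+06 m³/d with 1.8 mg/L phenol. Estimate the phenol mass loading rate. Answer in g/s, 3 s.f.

41.7 g/s

2e+06 m³/d = 23.15 m³/s.
Mass flux = Q·C = 23.15 m³/s × 1.8 g/m³ = 41.67 g/s.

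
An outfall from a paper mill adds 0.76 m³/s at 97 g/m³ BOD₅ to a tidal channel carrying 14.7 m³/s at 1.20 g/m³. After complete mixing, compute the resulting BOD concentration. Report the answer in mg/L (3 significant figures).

By mass balance at complete mixing, C = (0.76·97 + 14.7·1.2) / (0.76 + 14.7) = 91.36/15.46 = 5.909 mg/L.

5.91 mg/L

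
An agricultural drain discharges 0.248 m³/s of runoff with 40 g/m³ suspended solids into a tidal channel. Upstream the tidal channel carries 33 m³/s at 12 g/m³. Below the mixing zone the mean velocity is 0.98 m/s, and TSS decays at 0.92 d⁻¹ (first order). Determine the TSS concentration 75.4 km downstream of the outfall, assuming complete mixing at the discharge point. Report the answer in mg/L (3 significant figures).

5.38 mg/L

After complete mixing, C₀ = (0.248·40 + 33·12) / 33.25 = 12.21 mg/L.
Travel time t = 7.54e+04 m / 0.98 m/s = 7.694e+04 s = 0.8905 d.
C = 12.21·exp(−0.92·0.8905) = 12.21·0.4408 = 5.381 mg/L.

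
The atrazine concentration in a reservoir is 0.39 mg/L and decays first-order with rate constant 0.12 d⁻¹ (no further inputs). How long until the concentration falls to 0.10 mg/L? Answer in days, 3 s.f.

t = ln(C₀/C)/k = ln(0.39/0.10)/0.12 = 1.361/0.12 = 11.34 d.

11.3 d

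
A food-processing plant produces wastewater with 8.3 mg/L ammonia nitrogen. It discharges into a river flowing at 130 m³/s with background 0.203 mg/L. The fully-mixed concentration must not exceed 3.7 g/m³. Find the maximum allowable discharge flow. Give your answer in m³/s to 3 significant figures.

Mass balance at complete mixing: C_std·(Q_w + Q_r) = Q_w·C_e + Q_r·C_b.
Rearranging, Q_w = Q_r·(C_std − C_b)/(C_e − C_std) = 130·(3.7 − 0.203) / (8.3 − 3.7) = 98.83 m³/s.

98.8 m³/s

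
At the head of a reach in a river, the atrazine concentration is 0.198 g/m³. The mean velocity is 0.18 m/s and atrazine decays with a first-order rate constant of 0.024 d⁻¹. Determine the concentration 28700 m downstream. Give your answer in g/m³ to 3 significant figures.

Travel time t = 28700 m / 0.18 m/s = 2.87e+04/0.18 = 1.594e+05 s = 1.845 d.
First-order decay: C = 0.198·exp(−0.024·1.845) = 0.198·0.9567 = 0.1894 g/m³.

0.189 g/m³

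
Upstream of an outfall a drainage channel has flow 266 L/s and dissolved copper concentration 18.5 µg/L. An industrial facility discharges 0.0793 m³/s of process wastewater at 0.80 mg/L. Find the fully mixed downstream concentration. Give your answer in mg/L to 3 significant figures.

0.198 mg/L

266 L/s = 0.266 m³/s.
18.5 µg/L = 0.0185 mg/L.
Flow-weighted mixing gives C = (0.0793·0.8 + 0.266·0.0185) / (0.0793 + 0.266) = 0.06836/0.3453 = 0.198 mg/L.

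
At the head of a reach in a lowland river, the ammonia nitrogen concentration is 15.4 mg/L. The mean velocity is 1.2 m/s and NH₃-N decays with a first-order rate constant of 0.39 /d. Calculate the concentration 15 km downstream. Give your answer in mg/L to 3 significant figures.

Travel time t = 15 km / 1.2 m/s = 1.5e+04/1.2 = 1.25e+04 s = 0.1447 d.
First-order decay: C = 15.4·exp(−0.39·0.1447) = 15.4·0.9451 = 14.56 mg/L.

14.6 mg/L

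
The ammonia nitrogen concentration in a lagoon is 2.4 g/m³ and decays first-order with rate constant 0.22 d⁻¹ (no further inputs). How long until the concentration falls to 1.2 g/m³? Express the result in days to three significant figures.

t = ln(C₀/C)/k = ln(2.4/1.2)/0.22 = 0.6931/0.22 = 3.151 d.

3.15 d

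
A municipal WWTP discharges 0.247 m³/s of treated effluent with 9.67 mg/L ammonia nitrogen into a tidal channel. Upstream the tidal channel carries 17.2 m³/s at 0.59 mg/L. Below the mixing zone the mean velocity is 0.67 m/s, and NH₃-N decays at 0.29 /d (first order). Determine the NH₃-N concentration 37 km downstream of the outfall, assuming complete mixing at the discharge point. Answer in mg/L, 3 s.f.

After complete mixing, C₀ = (0.247·9.67 + 17.2·0.59) / 17.45 = 0.7185 mg/L.
Travel time t = 3.7e+04 m / 0.67 m/s = 5.522e+04 s = 0.6392 d.
C = 0.7185·exp(−0.29·0.6392) = 0.7185·0.8308 = 0.597 mg/L.

0.597 mg/L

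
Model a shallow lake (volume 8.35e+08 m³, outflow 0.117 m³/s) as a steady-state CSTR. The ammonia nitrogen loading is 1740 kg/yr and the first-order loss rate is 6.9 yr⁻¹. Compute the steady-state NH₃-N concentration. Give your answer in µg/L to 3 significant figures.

Outflow Q = 0.117 m³/s × 3.156e+07 s/yr = 3.692e+06 m³/yr.
Steady-state CSTR mass balance: W = Q·C + k·V·C, so C = W/(Q + kV).
Q + kV = 3.692e+06 + 6.9·8.35e+08 = 5.765e+09 m³/yr.
C = 1740/5.765e+09 = 3.018e-07 kg/m³ = 0.0003018 mg/L = 0.3018 µg/L.

0.302 µg/L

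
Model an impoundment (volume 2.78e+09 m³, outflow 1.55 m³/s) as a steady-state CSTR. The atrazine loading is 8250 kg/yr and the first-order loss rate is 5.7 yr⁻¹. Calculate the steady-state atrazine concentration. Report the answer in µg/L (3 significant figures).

Outflow Q = 1.55 m³/s × 3.156e+07 s/yr = 4.891e+07 m³/yr.
Steady-state CSTR mass balance: W = Q·C + k·V·C, so C = W/(Q + kV).
Q + kV = 4.891e+07 + 5.7·2.78e+09 = 1.589e+10 m³/yr.
C = 8250/1.589e+10 = 5.19e-07 kg/m³ = 0.000519 mg/L = 0.519 µg/L.

0.519 µg/L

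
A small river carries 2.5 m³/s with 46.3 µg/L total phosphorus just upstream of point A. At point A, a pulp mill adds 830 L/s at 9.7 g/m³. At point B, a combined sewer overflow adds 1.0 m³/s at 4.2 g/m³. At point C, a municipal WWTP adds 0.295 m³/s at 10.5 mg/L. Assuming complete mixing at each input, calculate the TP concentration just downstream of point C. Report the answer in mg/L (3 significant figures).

46.3 µg/L = 0.0463 mg/L.
830 L/s = 0.83 m³/s.
After input A: C = (2.5·0.0463 + 0.83·9.7) / 3.33 = 2.452 mg/L.
After input B: C = (3.33·2.452 + 1·4.2) / 4.33 = 2.856 mg/L.
After input C: C = (4.33·2.856 + 0.295·10.5) / 4.625 = 3.344 mg/L.

3.34 mg/L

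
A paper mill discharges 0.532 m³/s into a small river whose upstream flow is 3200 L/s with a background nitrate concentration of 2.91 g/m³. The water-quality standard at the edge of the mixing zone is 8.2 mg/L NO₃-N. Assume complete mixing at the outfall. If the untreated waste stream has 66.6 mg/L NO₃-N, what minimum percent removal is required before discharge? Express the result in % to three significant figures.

39.9 %

3200 L/s = 3.2 m³/s.
Mass balance: 8.2·3.732 = 0.532·Cₑ + 3.2·2.91.
Cₑ = (30.6 − 9.312) / 0.532 = 40.02 mg/L.
Required removal = 1 − 40.02/66.6 = 39.91 %.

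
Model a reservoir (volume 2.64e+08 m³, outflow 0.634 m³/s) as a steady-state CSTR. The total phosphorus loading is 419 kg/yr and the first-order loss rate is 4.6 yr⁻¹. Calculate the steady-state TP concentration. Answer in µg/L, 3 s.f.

0.339 µg/L

Outflow Q = 0.634 m³/s × 3.156e+07 s/yr = 2.001e+07 m³/yr.
Steady-state CSTR mass balance: W = Q·C + k·V·C, so C = W/(Q + kV).
Q + kV = 2.001e+07 + 4.6·2.64e+08 = 1.234e+09 m³/yr.
C = 419/1.234e+09 = 3.394e-07 kg/m³ = 0.0003394 mg/L = 0.3394 µg/L.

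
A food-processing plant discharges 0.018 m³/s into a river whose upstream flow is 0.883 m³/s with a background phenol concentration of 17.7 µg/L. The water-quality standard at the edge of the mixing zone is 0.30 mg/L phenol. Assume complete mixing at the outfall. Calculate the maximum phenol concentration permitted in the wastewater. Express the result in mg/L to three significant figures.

14.1 mg/L

17.7 µg/L = 0.0177 mg/L.
Mass balance: 0.3·0.901 = 0.018·Cₑ + 0.883·0.0177.
Cₑ = (0.2703 − 0.01563) / 0.018 = 14.15 mg/L.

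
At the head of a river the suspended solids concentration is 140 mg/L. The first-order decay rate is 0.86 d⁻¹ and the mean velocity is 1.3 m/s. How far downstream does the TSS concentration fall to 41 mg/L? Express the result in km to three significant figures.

From C = C₀·e^(−kt), t = ln(C₀/C)/k = ln(140/41)/0.86 = 1.228/0.86 = 1.428 d.
Distance = v·t = 1.3 m/s × 1.234e+05 s = 1.604e+05 m = 160.4 km.

160 km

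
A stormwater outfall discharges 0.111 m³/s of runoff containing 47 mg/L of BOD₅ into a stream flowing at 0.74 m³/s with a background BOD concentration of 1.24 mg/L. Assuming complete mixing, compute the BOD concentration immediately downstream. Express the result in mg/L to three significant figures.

Flow-weighted mixing gives C = (0.111·47 + 0.74·1.24) / (0.111 + 0.74) = 6.135/0.851 = 7.209 mg/L.

7.21 mg/L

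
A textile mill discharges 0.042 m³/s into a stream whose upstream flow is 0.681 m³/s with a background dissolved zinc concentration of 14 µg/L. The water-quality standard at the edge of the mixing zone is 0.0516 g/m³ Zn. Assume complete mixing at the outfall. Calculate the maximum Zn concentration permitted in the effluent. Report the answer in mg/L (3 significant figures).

0.661 mg/L

14 µg/L = 0.014 mg/L.
Mass balance: 0.0516·0.723 = 0.042·Cₑ + 0.681·0.014.
Cₑ = (0.03731 − 0.009534) / 0.042 = 0.6613 mg/L.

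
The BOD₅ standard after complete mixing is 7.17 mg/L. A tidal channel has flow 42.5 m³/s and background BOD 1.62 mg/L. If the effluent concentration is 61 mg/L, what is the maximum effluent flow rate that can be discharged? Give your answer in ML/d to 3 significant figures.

379 ML/d

Mass balance at complete mixing: C_std·(Q_w + Q_r) = Q_w·C_e + Q_r·C_b.
Rearranging, Q_w = Q_r·(C_std − C_b)/(C_e − C_std) = 42.5·(7.17 − 1.62) / (61 − 7.17) = 4.382 m³/s.
= 378.6 ML/d.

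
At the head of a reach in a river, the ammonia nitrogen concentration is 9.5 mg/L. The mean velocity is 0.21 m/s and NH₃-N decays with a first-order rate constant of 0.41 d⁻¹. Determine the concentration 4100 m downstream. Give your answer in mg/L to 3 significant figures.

Travel time t = 4100 m / 0.21 m/s = 4100/0.21 = 1.952e+04 s = 0.226 d.
First-order decay: C = 9.5·exp(−0.41·0.226) = 9.5·0.9115 = 8.659 mg/L.

8.66 mg/L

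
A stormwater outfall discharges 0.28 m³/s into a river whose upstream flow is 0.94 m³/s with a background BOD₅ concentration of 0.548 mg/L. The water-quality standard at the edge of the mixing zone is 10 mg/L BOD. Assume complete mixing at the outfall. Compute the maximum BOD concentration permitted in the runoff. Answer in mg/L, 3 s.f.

Mass balance: 10·1.22 = 0.28·Cₑ + 0.94·0.548.
Cₑ = (12.2 − 0.5151) / 0.28 = 41.73 mg/L.

41.7 mg/L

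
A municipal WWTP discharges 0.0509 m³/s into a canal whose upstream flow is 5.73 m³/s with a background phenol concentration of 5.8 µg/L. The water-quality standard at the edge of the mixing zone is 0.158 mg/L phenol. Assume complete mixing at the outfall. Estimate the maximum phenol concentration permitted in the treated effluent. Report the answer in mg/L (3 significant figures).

17.3 mg/L

5.8 µg/L = 0.0058 mg/L.
Mass balance: 0.158·5.781 = 0.0509·Cₑ + 5.73·0.0058.
Cₑ = (0.9134 − 0.03323) / 0.0509 = 17.29 mg/L.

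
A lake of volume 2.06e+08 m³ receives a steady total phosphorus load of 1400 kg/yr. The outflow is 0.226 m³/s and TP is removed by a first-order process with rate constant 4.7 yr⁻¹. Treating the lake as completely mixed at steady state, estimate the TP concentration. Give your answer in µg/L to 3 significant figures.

Outflow Q = 0.226 m³/s × 3.156e+07 s/yr = 7.132e+06 m³/yr.
Steady-state CSTR mass balance: W = Q·C + k·V·C, so C = W/(Q + kV).
Q + kV = 7.132e+06 + 4.7·2.06e+08 = 9.753e+08 m³/yr.
C = 1400/9.753e+08 = 1.435e-06 kg/m³ = 0.001435 mg/L = 1.435 µg/L.

1.44 µg/L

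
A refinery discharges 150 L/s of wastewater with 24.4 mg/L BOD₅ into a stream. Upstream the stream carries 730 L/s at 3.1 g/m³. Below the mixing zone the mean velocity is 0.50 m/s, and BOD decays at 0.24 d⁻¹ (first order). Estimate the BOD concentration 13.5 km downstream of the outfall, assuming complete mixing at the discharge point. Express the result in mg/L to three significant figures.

6.24 mg/L

150 L/s = 0.15 m³/s.
730 L/s = 0.73 m³/s.
After complete mixing, C₀ = (0.15·24.4 + 0.73·3.1) / 0.88 = 6.731 mg/L.
Travel time t = 1.35e+04 m / 0.50 m/s = 2.7e+04 s = 0.3125 d.
C = 6.731·exp(−0.24·0.3125) = 6.731·0.9277 = 6.244 mg/L.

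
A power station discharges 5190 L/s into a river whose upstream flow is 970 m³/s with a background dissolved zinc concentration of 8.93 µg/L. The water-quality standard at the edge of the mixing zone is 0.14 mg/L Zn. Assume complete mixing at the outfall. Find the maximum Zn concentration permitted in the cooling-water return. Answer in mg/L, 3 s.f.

5190 L/s = 5.19 m³/s.
8.93 µg/L = 0.00893 mg/L.
Mass balance: 0.14·975.2 = 5.19·Cₑ + 970·0.00893.
Cₑ = (136.5 − 8.662) / 5.19 = 24.64 mg/L.

24.6 mg/L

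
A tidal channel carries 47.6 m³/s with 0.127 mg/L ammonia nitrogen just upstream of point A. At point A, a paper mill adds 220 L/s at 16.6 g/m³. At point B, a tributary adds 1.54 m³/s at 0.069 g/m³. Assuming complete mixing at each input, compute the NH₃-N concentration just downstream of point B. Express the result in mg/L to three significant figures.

0.199 mg/L

220 L/s = 0.22 m³/s.
After input A: C = (47.6·0.127 + 0.22·16.6) / 47.82 = 0.2028 mg/L.
After input B: C = (47.82·0.2028 + 1.54·0.069) / 49.36 = 0.1986 mg/L.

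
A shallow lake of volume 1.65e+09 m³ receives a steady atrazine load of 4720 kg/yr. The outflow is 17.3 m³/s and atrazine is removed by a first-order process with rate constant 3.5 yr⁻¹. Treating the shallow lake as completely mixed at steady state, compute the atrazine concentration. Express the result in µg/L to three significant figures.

Outflow Q = 17.3 m³/s × 3.156e+07 s/yr = 5.459e+08 m³/yr.
Steady-state CSTR mass balance: W = Q·C + k·V·C, so C = W/(Q + kV).
Q + kV = 5.459e+08 + 3.5·1.65e+09 = 6.321e+09 m³/yr.
C = 4720/6.321e+09 = 7.467e-07 kg/m³ = 0.0007467 mg/L = 0.7467 µg/L.

0.747 µg/L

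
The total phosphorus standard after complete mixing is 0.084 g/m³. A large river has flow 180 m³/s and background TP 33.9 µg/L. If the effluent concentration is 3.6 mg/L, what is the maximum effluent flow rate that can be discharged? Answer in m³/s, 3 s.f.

33.9 µg/L = 0.0339 mg/L.
Mass balance at complete mixing: C_std·(Q_w + Q_r) = Q_w·C_e + Q_r·C_b.
Rearranging, Q_w = Q_r·(C_std − C_b)/(C_e − C_std) = 180·(0.084 − 0.0339) / (3.6 − 0.084) = 2.565 m³/s.

2.56 m³/s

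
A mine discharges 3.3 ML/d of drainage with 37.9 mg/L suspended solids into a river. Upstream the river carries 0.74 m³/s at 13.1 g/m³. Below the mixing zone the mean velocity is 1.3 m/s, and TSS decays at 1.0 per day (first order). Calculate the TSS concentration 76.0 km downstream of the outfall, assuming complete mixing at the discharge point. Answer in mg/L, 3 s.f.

7.28 mg/L

3.3 ML/d = 0.03819 m³/s.
After complete mixing, C₀ = (0.03819·37.9 + 0.74·13.1) / 0.7782 = 14.32 mg/L.
Travel time t = 7.6e+04 m / 1.3 m/s = 5.846e+04 s = 0.6766 d.
C = 14.32·exp(−1.0·0.6766) = 14.32·0.5083 = 7.278 mg/L.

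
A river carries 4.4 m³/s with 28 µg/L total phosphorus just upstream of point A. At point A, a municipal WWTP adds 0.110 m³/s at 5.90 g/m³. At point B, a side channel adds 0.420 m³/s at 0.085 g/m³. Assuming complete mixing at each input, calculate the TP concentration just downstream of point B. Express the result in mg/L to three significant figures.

28 µg/L = 0.028 mg/L.
After input A: C = (4.4·0.028 + 0.11·5.9) / 4.51 = 0.1712 mg/L.
After input B: C = (4.51·0.1712 + 0.42·0.085) / 4.93 = 0.1639 mg/L.

0.164 mg/L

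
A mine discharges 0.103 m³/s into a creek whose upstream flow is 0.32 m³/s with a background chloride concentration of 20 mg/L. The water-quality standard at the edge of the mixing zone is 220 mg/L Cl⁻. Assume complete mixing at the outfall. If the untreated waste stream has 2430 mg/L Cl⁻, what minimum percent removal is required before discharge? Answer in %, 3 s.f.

65.4 %

Mass balance: 220·0.423 = 0.103·Cₑ + 0.32·20.
Cₑ = (93.06 − 6.4) / 0.103 = 841.4 mg/L.
Required removal = 1 − 841.4/2430 = 65.38 %.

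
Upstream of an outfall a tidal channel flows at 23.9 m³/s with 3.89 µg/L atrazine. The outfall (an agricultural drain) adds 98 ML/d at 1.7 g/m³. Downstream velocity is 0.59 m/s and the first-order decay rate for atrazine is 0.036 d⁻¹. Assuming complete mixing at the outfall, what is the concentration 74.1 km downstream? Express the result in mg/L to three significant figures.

98 ML/d = 1.134 m³/s.
3.89 µg/L = 0.00389 mg/L.
After complete mixing, C₀ = (1.134·1.7 + 23.9·0.00389) / 25.03 = 0.08074 mg/L.
Travel time t = 7.41e+04 m / 0.59 m/s = 1.256e+05 s = 1.454 d.
C = 0.08074·exp(−0.036·1.454) = 0.08074·0.949 = 0.07662 mg/L.

0.0766 mg/L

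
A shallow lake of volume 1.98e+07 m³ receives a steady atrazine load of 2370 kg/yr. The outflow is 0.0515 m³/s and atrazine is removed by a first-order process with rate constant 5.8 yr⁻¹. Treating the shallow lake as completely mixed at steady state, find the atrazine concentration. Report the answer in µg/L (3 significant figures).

Outflow Q = 0.0515 m³/s × 3.156e+07 s/yr = 1.625e+06 m³/yr.
Steady-state CSTR mass balance: W = Q·C + k·V·C, so C = W/(Q + kV).
Q + kV = 1.625e+06 + 5.8·1.98e+07 = 1.165e+08 m³/yr.
C = 2370/1.165e+08 = 2.035e-05 kg/m³ = 0.02035 mg/L = 20.35 µg/L.

20.3 µg/L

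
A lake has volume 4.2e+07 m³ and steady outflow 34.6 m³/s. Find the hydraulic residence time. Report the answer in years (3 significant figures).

0.0385 yr

Q = 34.6 m³/s × 3.156e+07 s/yr = 1.092e+09 m³/yr.
Hydraulic residence time τ = V/Q = 4.2e+07/1.092e+09 = 0.03847 yr.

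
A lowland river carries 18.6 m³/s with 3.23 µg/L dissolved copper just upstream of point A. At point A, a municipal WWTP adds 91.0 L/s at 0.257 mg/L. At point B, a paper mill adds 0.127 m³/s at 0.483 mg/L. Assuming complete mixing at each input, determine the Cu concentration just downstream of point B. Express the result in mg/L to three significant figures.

0.00770 mg/L

3.23 µg/L = 0.00323 mg/L.
91.0 L/s = 0.091 m³/s.
After input A: C = (18.6·0.00323 + 0.091·0.257) / 18.69 = 0.004466 mg/L.
After input B: C = (18.69·0.004466 + 0.127·0.483) / 18.82 = 0.007695 mg/L.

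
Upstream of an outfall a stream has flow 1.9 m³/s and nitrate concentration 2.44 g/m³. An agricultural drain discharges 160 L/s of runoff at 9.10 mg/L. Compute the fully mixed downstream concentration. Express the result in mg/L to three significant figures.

2.96 mg/L

160 L/s = 0.16 m³/s.
Flow-weighted mixing gives C = (0.16·9.1 + 1.9·2.44) / (0.16 + 1.9) = 6.092/2.06 = 2.957 mg/L.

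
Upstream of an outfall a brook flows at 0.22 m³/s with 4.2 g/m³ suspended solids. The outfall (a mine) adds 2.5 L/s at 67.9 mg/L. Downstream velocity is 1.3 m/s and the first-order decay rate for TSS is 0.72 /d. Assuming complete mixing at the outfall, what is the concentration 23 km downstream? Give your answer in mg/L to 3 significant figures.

2.5 L/s = 0.0025 m³/s.
After complete mixing, C₀ = (0.0025·67.9 + 0.22·4.2) / 0.2225 = 4.916 mg/L.
Travel time t = 2.3e+04 m / 1.3 m/s = 1.769e+04 s = 0.2048 d.
C = 4.916·exp(−0.72·0.2048) = 4.916·0.8629 = 4.242 mg/L.

4.24 mg/L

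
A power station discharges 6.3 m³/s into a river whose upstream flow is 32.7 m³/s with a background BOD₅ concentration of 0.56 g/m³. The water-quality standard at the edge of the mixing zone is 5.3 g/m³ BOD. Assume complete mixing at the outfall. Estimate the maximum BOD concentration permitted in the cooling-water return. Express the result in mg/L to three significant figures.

Mass balance: 5.3·39 = 6.3·Cₑ + 32.7·0.56.
Cₑ = (206.7 − 18.31) / 6.3 = 29.9 mg/L.

29.9 mg/L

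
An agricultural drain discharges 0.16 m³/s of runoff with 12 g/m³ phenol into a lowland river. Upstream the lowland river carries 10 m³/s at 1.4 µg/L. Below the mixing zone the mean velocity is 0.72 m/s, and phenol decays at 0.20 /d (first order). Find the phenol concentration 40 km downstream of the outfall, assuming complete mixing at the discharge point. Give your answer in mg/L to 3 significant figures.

1.4 µg/L = 0.0014 mg/L.
After complete mixing, C₀ = (0.16·12 + 10·0.0014) / 10.16 = 0.1904 mg/L.
Travel time t = 4e+04 m / 0.72 m/s = 5.556e+04 s = 0.643 d.
C = 0.1904·exp(−0.20·0.643) = 0.1904·0.8793 = 0.1674 mg/L.

0.167 mg/L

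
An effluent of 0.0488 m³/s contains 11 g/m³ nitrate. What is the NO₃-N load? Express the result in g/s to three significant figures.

Mass flux = Q·C = 0.0488 m³/s × 11 g/m³ = 0.5368 g/s.

0.537 g/s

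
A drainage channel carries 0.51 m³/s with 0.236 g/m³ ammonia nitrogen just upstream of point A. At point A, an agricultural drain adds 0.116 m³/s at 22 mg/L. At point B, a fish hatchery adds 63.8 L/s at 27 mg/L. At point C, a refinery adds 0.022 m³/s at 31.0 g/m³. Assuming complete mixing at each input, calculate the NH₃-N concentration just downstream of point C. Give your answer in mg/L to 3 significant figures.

7.13 mg/L

After input A: C = (0.51·0.236 + 0.116·22) / 0.626 = 4.269 mg/L.
63.8 L/s = 0.0638 m³/s.
After input B: C = (0.626·4.269 + 0.0638·27) / 0.6898 = 6.371 mg/L.
After input C: C = (0.6898·6.371 + 0.022·31) / 0.7118 = 7.133 mg/L.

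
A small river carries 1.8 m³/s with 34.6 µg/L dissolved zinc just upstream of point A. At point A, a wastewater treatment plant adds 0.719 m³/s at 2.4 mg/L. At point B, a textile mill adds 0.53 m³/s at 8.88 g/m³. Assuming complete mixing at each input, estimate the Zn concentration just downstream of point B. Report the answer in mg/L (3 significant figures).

2.13 mg/L

34.6 µg/L = 0.0346 mg/L.
After input A: C = (1.8·0.0346 + 0.719·2.4) / 2.519 = 0.7098 mg/L.
After input B: C = (2.519·0.7098 + 0.53·8.88) / 3.049 = 2.13 mg/L.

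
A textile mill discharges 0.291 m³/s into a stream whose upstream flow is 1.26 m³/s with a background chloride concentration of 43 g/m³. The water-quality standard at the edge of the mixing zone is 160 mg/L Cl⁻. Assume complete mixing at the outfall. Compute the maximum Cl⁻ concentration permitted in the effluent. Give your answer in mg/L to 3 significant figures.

667 mg/L

Mass balance: 160·1.551 = 0.291·Cₑ + 1.26·43.
Cₑ = (248.2 − 54.18) / 0.291 = 666.6 mg/L.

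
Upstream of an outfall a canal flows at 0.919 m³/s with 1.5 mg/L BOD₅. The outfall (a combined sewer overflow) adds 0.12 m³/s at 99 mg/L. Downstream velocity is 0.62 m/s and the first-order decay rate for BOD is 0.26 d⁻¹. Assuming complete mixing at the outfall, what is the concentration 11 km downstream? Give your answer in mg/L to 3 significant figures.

12.1 mg/L

After complete mixing, C₀ = (0.12·99 + 0.919·1.5) / 1.039 = 12.76 mg/L.
Travel time t = 1.1e+04 m / 0.62 m/s = 1.774e+04 s = 0.2053 d.
C = 12.76·exp(−0.26·0.2053) = 12.76·0.948 = 12.1 mg/L.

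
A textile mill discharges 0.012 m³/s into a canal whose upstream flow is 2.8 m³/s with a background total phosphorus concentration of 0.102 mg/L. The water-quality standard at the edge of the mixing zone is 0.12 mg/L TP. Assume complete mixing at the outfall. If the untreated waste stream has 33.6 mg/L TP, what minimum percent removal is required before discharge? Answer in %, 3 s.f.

87.1 %

Mass balance: 0.12·2.812 = 0.012·Cₑ + 2.8·0.102.
Cₑ = (0.3374 − 0.2856) / 0.012 = 4.32 mg/L.
Required removal = 1 − 4.32/33.6 = 87.14 %.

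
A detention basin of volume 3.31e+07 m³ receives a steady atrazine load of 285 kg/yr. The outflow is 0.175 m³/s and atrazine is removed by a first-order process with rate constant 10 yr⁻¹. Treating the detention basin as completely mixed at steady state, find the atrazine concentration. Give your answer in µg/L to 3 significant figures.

Outflow Q = 0.175 m³/s × 3.156e+07 s/yr = 5.523e+06 m³/yr.
Steady-state CSTR mass balance: W = Q·C + k·V·C, so C = W/(Q + kV).
Q + kV = 5.523e+06 + 10·3.31e+07 = 3.365e+08 m³/yr.
C = 285/3.365e+08 = 8.469e-07 kg/m³ = 0.0008469 mg/L = 0.8469 µg/L.

0.847 µg/L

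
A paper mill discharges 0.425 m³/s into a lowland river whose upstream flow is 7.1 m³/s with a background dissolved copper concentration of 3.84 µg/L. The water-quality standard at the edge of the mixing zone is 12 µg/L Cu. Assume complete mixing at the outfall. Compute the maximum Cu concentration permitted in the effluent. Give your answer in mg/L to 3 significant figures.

0.148 mg/L

3.84 µg/L = 0.00384 mg/L.
12 µg/L = 0.012 mg/L.
Mass balance: 0.012·7.525 = 0.425·Cₑ + 7.1·0.00384.
Cₑ = (0.0903 − 0.02726) / 0.425 = 0.1483 mg/L.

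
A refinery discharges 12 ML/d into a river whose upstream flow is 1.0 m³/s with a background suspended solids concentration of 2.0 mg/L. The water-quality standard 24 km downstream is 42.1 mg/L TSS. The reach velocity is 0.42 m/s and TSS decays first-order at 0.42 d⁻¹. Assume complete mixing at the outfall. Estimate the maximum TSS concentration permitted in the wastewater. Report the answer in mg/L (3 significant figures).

441 mg/L

12 ML/d = 0.1389 m³/s.
Travel time to the compliance point: t = 2.4e+04/0.42 = 5.714e+04 s = 0.6614 d; decay factor exp(−0.42·0.6614) = 0.7575.
So the concentration just after mixing may be at most 42.1/0.7575 = 55.58 mg/L.
Mass balance: 55.58·1.139 = 0.1389·Cₑ + 1·2.
Cₑ = (63.3 − 2) / 0.1389 = 441.4 mg/L.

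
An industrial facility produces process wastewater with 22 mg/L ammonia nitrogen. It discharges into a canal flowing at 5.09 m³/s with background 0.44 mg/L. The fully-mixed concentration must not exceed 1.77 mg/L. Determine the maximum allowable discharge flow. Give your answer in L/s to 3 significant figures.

335 L/s

Mass balance at complete mixing: C_std·(Q_w + Q_r) = Q_w·C_e + Q_r·C_b.
Rearranging, Q_w = Q_r·(C_std − C_b)/(C_e − C_std) = 5.09·(1.77 − 0.44) / (22 − 1.77) = 0.3346 m³/s.
= 334.6 L/s.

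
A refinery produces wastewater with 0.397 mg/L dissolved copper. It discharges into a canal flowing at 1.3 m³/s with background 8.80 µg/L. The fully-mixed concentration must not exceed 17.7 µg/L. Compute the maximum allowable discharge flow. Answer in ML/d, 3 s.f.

8.80 µg/L = 0.0088 mg/L.
17.7 µg/L = 0.0177 mg/L.
Mass balance at complete mixing: C_std·(Q_w + Q_r) = Q_w·C_e + Q_r·C_b.
Rearranging, Q_w = Q_r·(C_std − C_b)/(C_e − C_std) = 1.3·(0.0177 − 0.0088) / (0.397 − 0.0177) = 0.0305 m³/s.
= 2.636 ML/d.

2.64 ML/d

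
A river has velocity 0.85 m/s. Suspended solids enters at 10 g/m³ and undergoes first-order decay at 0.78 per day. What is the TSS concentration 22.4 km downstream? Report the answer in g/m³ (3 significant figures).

Travel time t = 22.4 km / 0.85 m/s = 2.24e+04/0.85 = 2.635e+04 s = 0.305 d.
First-order decay: C = 10·exp(−0.78·0.305) = 10·0.7883 = 7.883 g/m³.

7.88 g/m³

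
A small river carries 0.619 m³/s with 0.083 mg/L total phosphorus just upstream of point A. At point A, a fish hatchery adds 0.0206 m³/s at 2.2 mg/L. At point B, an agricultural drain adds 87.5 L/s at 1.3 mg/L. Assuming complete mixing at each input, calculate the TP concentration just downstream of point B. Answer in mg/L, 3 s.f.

After input A: C = (0.619·0.083 + 0.0206·2.2) / 0.6396 = 0.1512 mg/L.
87.5 L/s = 0.0875 m³/s.
After input B: C = (0.6396·0.1512 + 0.0875·1.3) / 0.7271 = 0.2894 mg/L.

0.289 mg/L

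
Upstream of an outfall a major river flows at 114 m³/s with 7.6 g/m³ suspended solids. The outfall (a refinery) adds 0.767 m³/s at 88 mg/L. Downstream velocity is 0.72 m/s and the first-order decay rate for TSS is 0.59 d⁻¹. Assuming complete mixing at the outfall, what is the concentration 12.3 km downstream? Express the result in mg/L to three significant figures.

7.24 mg/L

After complete mixing, C₀ = (0.767·88 + 114·7.6) / 114.8 = 8.137 mg/L.
Travel time t = 1.23e+04 m / 0.72 m/s = 1.708e+04 s = 0.1977 d.
C = 8.137·exp(−0.59·0.1977) = 8.137·0.8899 = 7.241 mg/L.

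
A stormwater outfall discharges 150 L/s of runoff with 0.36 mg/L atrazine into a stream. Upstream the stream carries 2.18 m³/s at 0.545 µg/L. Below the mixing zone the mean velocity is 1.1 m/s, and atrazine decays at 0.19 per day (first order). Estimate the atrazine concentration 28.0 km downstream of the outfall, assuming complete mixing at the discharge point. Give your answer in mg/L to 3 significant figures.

150 L/s = 0.15 m³/s.
0.545 µg/L = 0.000545 mg/L.
After complete mixing, C₀ = (0.15·0.36 + 2.18·0.000545) / 2.33 = 0.02369 mg/L.
Travel time t = 2.8e+04 m / 1.1 m/s = 2.545e+04 s = 0.2946 d.
C = 0.02369·exp(−0.19·0.2946) = 0.02369·0.9456 = 0.0224 mg/L.

0.0224 mg/L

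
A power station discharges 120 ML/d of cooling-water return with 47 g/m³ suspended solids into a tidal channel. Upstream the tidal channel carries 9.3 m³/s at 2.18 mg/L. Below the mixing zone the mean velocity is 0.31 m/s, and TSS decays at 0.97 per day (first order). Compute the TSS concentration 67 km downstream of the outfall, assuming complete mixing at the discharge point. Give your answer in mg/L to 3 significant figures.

0.707 mg/L

120 ML/d = 1.389 m³/s.
After complete mixing, C₀ = (1.389·47 + 9.3·2.18) / 10.69 = 8.004 mg/L.
Travel time t = 6.7e+04 m / 0.31 m/s = 2.161e+05 s = 2.501 d.
C = 8.004·exp(−0.97·2.501) = 8.004·0.08835 = 0.7071 mg/L.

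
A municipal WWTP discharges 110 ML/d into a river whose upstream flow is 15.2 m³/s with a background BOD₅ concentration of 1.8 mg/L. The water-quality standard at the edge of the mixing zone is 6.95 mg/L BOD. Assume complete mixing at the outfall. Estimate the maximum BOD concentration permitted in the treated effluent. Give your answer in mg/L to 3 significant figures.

68.4 mg/L

110 ML/d = 1.273 m³/s.
Mass balance: 6.95·16.47 = 1.273·Cₑ + 15.2·1.8.
Cₑ = (114.5 − 27.36) / 1.273 = 68.44 mg/L.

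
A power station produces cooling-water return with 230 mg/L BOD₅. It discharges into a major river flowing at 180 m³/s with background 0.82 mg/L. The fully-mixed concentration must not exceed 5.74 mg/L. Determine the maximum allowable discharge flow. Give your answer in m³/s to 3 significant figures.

Mass balance at complete mixing: C_std·(Q_w + Q_r) = Q_w·C_e + Q_r·C_b.
Rearranging, Q_w = Q_r·(C_std − C_b)/(C_e − C_std) = 180·(5.74 − 0.82) / (230 − 5.74) = 3.949 m³/s.

3.95 m³/s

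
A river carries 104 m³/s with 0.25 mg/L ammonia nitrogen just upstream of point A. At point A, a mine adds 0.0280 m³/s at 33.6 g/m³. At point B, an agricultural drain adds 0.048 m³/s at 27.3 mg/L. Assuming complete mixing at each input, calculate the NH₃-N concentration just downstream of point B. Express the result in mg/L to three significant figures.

0.271 mg/L

After input A: C = (104·0.25 + 0.028·33.6) / 104 = 0.259 mg/L.
After input B: C = (104·0.259 + 0.048·27.3) / 104.1 = 0.2714 mg/L.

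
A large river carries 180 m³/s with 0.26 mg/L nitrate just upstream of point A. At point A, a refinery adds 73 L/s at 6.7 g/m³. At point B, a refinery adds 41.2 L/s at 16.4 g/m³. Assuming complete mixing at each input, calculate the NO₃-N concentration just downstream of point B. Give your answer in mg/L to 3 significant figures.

0.266 mg/L

73 L/s = 0.073 m³/s.
After input A: C = (180·0.26 + 0.073·6.7) / 180.1 = 0.2626 mg/L.
41.2 L/s = 0.0412 m³/s.
After input B: C = (180.1·0.2626 + 0.0412·16.4) / 180.1 = 0.2663 mg/L.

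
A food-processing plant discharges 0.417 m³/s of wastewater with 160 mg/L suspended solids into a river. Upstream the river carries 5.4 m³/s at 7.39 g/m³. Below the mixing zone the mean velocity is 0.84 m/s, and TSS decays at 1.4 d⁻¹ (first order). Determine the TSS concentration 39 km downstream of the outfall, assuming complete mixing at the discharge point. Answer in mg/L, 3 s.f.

8.64 mg/L

After complete mixing, C₀ = (0.417·160 + 5.4·7.39) / 5.817 = 18.33 mg/L.
Travel time t = 3.9e+04 m / 0.84 m/s = 4.643e+04 s = 0.5374 d.
C = 18.33·exp(−1.4·0.5374) = 18.33·0.4713 = 8.638 mg/L.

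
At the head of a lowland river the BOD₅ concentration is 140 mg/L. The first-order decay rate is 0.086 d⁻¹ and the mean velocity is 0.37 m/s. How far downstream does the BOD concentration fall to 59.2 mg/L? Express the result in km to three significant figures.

320 km

From C = C₀·e^(−kt), t = ln(C₀/C)/k = ln(140/59.2)/0.086 = 0.8607/0.086 = 10.01 d.
Distance = v·t = 0.37 m/s × 8.647e+05 s = 3.199e+05 m = 319.9 km.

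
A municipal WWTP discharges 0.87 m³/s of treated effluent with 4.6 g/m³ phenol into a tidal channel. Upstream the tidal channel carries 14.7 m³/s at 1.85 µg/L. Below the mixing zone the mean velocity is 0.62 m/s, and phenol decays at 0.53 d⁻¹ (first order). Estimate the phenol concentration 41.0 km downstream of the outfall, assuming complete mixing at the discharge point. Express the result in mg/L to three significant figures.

1.85 µg/L = 0.00185 mg/L.
After complete mixing, C₀ = (0.87·4.6 + 14.7·0.00185) / 15.57 = 0.2588 mg/L.
Travel time t = 4.1e+04 m / 0.62 m/s = 6.613e+04 s = 0.7654 d.
C = 0.2588·exp(−0.53·0.7654) = 0.2588·0.6665 = 0.1725 mg/L.

0.172 mg/L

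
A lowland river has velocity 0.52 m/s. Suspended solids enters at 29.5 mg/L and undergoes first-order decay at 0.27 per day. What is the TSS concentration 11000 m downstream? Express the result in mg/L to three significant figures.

27.6 mg/L

Travel time t = 11000 m / 0.52 m/s = 1.1e+04/0.52 = 2.115e+04 s = 0.2448 d.
First-order decay: C = 29.5·exp(−0.27·0.2448) = 29.5·0.936 = 27.61 mg/L.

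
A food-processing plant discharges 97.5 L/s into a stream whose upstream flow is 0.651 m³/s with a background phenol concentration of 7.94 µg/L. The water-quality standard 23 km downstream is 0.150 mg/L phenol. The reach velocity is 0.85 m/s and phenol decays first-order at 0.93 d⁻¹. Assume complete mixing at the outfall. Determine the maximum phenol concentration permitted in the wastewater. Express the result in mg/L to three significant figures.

97.5 L/s = 0.0975 m³/s.
7.94 µg/L = 0.00794 mg/L.
Travel time to the compliance point: t = 2.3e+04/0.85 = 2.706e+04 s = 0.3132 d; decay factor exp(−0.93·0.3132) = 0.7473.
So the concentration just after mixing may be at most 0.15/0.7473 = 0.2007 mg/L.
Mass balance: 0.2007·0.7485 = 0.0975·Cₑ + 0.651·0.00794.
Cₑ = (0.1502 − 0.005169) / 0.0975 = 1.488 mg/L.

1.49 mg/L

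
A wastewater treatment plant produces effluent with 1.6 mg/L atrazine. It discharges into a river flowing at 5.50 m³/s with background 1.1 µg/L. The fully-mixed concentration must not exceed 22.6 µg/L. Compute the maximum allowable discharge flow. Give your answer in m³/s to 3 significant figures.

1.1 µg/L = 0.0011 mg/L.
22.6 µg/L = 0.0226 mg/L.
Mass balance at complete mixing: C_std·(Q_w + Q_r) = Q_w·C_e + Q_r·C_b.
Rearranging, Q_w = Q_r·(C_std − C_b)/(C_e − C_std) = 5.50·(0.0226 − 0.0011) / (1.6 − 0.0226) = 0.07497 m³/s.

0.0750 m³/s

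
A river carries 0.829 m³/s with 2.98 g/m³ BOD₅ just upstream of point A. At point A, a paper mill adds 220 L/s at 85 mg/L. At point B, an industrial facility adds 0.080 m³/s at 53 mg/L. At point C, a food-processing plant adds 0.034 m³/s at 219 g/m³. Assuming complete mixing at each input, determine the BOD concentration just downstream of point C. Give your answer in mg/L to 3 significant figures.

220 L/s = 0.22 m³/s.
After input A: C = (0.829·2.98 + 0.22·85) / 1.049 = 20.18 mg/L.
After input B: C = (1.049·20.18 + 0.08·53) / 1.129 = 22.51 mg/L.
After input C: C = (1.129·22.51 + 0.034·219) / 1.163 = 28.25 mg/L.

28.3 mg/L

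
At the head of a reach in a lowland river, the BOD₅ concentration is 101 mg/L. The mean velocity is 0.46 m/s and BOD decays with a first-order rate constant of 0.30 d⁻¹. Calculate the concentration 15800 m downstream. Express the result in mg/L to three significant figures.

Travel time t = 15800 m / 0.46 m/s = 1.58e+04/0.46 = 3.435e+04 s = 0.3975 d.
First-order decay: C = 101·exp(−0.30·0.3975) = 101·0.8876 = 89.64 mg/L.

89.6 mg/L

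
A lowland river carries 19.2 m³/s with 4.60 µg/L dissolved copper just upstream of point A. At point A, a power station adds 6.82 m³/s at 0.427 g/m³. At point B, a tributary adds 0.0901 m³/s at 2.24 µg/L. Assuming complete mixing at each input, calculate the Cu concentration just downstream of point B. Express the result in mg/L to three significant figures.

4.60 µg/L = 0.0046 mg/L.
After input A: C = (19.2·0.0046 + 6.82·0.427) / 26.02 = 0.1153 mg/L.
2.24 µg/L = 0.00224 mg/L.
After input B: C = (26.02·0.1153 + 0.0901·0.00224) / 26.11 = 0.1149 mg/L.

0.115 mg/L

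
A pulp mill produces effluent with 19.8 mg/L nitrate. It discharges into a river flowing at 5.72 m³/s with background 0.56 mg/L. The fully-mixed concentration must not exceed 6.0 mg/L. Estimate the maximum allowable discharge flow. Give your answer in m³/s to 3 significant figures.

Mass balance at complete mixing: C_std·(Q_w + Q_r) = Q_w·C_e + Q_r·C_b.
Rearranging, Q_w = Q_r·(C_std − C_b)/(C_e − C_std) = 5.72·(6 − 0.56) / (19.8 − 6) = 2.255 m³/s.

2.25 m³/s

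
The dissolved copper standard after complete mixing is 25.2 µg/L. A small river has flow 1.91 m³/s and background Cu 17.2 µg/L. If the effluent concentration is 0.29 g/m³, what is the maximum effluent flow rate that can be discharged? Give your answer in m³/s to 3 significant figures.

17.2 µg/L = 0.0172 mg/L.
25.2 µg/L = 0.0252 mg/L.
Mass balance at complete mixing: C_std·(Q_w + Q_r) = Q_w·C_e + Q_r·C_b.
Rearranging, Q_w = Q_r·(C_std − C_b)/(C_e − C_std) = 1.91·(0.0252 − 0.0172) / (0.29 − 0.0252) = 0.0577 m³/s.

0.0577 m³/s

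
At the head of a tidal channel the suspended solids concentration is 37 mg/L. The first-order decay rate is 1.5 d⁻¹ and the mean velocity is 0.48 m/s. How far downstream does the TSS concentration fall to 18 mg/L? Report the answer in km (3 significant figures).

From C = C₀·e^(−kt), t = ln(C₀/C)/k = ln(37/18)/1.5 = 0.7205/1.5 = 0.4804 d.
Distance = v·t = 0.48 m/s × 4.15e+04 s = 1.992e+04 m = 19.92 km.

19.9 km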